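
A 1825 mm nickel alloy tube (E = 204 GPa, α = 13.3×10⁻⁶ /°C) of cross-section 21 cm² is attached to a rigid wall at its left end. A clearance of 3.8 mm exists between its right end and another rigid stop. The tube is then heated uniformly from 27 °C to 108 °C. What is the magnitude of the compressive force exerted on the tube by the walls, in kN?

P ≈ 0 kN

Free thermal elongation = αΔT L = 13.3×10⁻⁶ × 81 × 1825 = 1.966 mm.
This is smaller than the 3.8 mm clearance, so the tube expands freely without reaching the stop — the stress is zero.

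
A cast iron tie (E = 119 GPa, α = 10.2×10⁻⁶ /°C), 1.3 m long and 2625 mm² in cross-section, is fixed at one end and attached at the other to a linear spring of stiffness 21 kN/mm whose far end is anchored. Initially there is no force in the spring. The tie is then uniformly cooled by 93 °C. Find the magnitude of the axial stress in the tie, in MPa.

Free thermal contraction: δ_free = αΔT L = 10.2×10⁻⁶ × 93 × 1300 = 1.233 mm.
Let P be the tensile force in the spring. The tie extends elastically by PL/(AE) and the spring stretches by P/k; together these equal δ_free.
So P = δ_free / [L/(AE) + 1/k] = 1.233 / [ 1300/(2625×119×10³) + 1/(21×10³) ].
P = 1.233 / 5.178×10⁻⁵ = 23820 N.
σ = P/A = 23820/2625 = 9.073 MPa.

σ ≈ 9.07 MPa (tensile)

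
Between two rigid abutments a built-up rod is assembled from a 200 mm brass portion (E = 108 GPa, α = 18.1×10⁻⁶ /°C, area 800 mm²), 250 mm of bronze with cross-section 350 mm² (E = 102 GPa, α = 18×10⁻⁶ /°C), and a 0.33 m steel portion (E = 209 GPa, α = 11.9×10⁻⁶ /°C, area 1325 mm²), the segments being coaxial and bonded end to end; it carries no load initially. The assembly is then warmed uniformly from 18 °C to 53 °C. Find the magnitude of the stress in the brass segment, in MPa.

If the supports were absent, the total length change would be Σ αᵢΔT Lᵢ = 18.1×10⁻⁶×35×200 + 18×10⁻⁶×35×250 + 11.9×10⁻⁶×35×330 = 0.4216 mm.
The walls prevent any net length change, so an axial force P (same in every segment) develops. Compatibility: P · Σ Lᵢ/(AᵢEᵢ) = δ_free.
Σ Lᵢ/(AᵢEᵢ) = 200/(800×108×10³) + 250/(350×102×10³) + 330/(1325×209×10³) = 1.051×10⁻⁵ mm/N.
So P = 0.4216 / 1.051×10⁻⁵ = 40.12 kN, compressive.
σ_{brass} = P / A = 40120 / 800 = 50.15 MPa.

σ ≈ 50.2 MPa (compressive)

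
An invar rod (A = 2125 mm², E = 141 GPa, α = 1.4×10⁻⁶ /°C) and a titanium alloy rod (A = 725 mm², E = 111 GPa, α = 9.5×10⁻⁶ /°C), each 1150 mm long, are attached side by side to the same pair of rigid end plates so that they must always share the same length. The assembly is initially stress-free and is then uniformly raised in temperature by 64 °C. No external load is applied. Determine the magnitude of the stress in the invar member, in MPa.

σ ≈ 15.5 MPa (tensile)

The titanium alloy has the larger α, so on heating it would change length more than the invar if both were free. The rigid plates force a common final length, so the titanium alloy is put into compression and the invar into tension, with equal and opposite forces P (no external load).
Compatibility of the two members (thermal + elastic change equal): (α₁ − α₂)ΔT = P·[1/(A₁E₁) + 1/(A₂E₂)].
|α₁ − α₂|·ΔT = 8.1×10⁻⁶ × 64 = 0.0005184.
1/(A₁E₁) + 1/(A₂E₂) = 1/(2125×141×10³) + 1/(725×111×10³) = 1.576×10⁻⁸ N⁻¹.
So P = 0.0005184 / 1.576×10⁻⁸ = 32.89 kN.
σ_{invar} = P/A₁ = 32890/2125 = 15.48 MPa, tensile.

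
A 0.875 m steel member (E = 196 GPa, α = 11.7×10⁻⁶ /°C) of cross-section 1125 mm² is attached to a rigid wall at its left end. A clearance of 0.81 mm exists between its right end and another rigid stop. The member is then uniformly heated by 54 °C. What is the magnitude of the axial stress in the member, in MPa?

σ ≈ 0 MPa

Free thermal elongation = αΔT L = 11.7×10⁻⁶ × 54 × 875 = 0.5528 mm.
This is smaller than the 0.81 mm clearance, so the member expands freely without reaching the stop — the stress is zero.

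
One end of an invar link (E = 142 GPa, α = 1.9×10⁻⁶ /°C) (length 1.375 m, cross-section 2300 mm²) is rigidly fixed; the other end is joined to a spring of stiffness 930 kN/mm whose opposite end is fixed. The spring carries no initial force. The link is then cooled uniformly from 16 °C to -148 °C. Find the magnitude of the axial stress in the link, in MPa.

The unrestrained thermal change is αΔT L = 1.9×10⁻⁶ × 164 × 1375 = 0.4284 mm.
With a force P in the spring, the elastic change of the link is PL/(AE) and that of the spring is P/k; compatibility requires their sum to equal δ_free.
So P = δ_free / [L/(AE) + 1/k] = 0.4284 / [ 1375/(2300×142×10³) + 1/(930×10³) ].
P = 0.4284 / 5.285×10⁻⁶ = 81060 N.
σ = P/A = 81060/2300 = 35.25 MPa.

σ ≈ 35.2 MPa (tensile)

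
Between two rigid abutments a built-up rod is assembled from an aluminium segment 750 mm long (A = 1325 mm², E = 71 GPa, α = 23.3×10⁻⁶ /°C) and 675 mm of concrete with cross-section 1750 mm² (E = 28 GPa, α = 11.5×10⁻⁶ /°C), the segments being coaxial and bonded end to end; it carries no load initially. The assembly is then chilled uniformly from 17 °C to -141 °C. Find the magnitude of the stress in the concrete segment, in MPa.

σ ≈ 105 MPa (tensile)

If the supports were absent, the total length change would be Σ αᵢΔT Lᵢ = 23.3×10⁻⁶×158×750 + 11.5×10⁻⁶×158×675 = 3.988 mm.
The rigid supports impose zero overall length change; the single axial force P common to all segments must satisfy P Σ Lᵢ/(AᵢEᵢ) = δ_free.
Σ Lᵢ/(AᵢEᵢ) = 750/(1325×71×10³) + 675/(1750×28×10³) = 2.175×10⁻⁵ mm/N.
P = 3.988 / 2.175×10⁻⁵ = 183400 N = 183.4 kN, tensile.
σ_{concrete} = P / A = 183400 / 1750 = 104.8 MPa.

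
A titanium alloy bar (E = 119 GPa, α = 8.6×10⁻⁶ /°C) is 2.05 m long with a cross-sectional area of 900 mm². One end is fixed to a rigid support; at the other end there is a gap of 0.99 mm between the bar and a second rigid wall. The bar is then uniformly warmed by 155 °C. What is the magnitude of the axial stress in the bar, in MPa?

σ ≈ 101 MPa (compressive)

Unrestrained expansion: δ_free = αΔT L = 8.6×10⁻⁶ × 155 × 2050 = 2.733 mm.
After closing the 0.99 mm clearance, 2.733 − 0.99 = 1.743 mm of expansion remains to be suppressed by the wall.
Compatibility: PL/(AE) = 1.743 mm, so σ = P/A = E × (1.743/2050) = 101.2 MPa.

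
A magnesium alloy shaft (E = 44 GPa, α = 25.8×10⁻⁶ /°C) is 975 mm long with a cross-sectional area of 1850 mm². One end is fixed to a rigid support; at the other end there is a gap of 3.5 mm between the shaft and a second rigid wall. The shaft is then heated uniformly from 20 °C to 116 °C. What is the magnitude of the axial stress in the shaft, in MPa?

Free thermal elongation = αΔT L = 25.8×10⁻⁶ × 96 × 975 = 2.415 mm.
This is smaller than the 3.5 mm clearance, so the shaft expands freely without reaching the stop — the stress is zero.

σ ≈ 0 MPa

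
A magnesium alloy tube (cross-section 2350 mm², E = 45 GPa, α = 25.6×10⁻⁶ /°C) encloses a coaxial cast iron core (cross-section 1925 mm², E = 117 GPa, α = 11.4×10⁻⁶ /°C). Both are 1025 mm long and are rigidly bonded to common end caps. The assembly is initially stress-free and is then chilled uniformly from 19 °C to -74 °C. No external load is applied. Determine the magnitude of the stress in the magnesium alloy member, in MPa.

Both members must finish at the same length. With the larger α, the magnesium alloy tends to over-contract; the plates restrain it, putting the magnesium alloy in tension and the cast iron in compression. With no external load the two internal forces are equal and opposite, magnitude P.
Compatibility of the two members (thermal + elastic change equal): (α₁ − α₂)ΔT = P·[1/(A₁E₁) + 1/(A₂E₂)].
|α₁ − α₂|·ΔT = 14.2×10⁻⁶ × 93 = 0.001321.
1/(A₁E₁) + 1/(A₂E₂) = 1/(2350×45×10³) + 1/(1925×117×10³) = 1.39×10⁻⁸ N⁻¹.
So P = 0.001321 / 1.39×10⁻⁸ = 95.03 kN.
σ_{magnesium alloy} = P/A₁ = 95030/2350 = 40.44 MPa, tensile.

σ ≈ 40.4 MPa (tensile)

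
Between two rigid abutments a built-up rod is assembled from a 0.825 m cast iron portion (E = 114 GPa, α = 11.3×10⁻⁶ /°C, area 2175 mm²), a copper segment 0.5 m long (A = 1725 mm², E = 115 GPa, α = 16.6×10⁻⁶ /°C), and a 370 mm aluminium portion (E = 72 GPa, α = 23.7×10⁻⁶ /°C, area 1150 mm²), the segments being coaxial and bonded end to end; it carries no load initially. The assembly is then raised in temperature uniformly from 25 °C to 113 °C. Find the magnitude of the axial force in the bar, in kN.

With the walls removed the bar would change length by δ_free = Σ αᵢΔT Lᵢ = 11.3×10⁻⁶×88×825 + 16.6×10⁻⁶×88×500 + 23.7×10⁻⁶×88×370 = 2.322 mm.
The walls prevent any net length change, so an axial force P (same in every segment) develops. Compatibility: P · Σ Lᵢ/(AᵢEᵢ) = δ_free.
Σ Lᵢ/(AᵢEᵢ) = 825/(2175×114×10³) + 500/(1725×115×10³) + 370/(1150×72×10³) = 1.032×10⁻⁵ mm/N.
P = 2.322 / 1.032×10⁻⁵ = 225100 N = 225.1 kN, compressive.

P ≈ 225 kN (compressive)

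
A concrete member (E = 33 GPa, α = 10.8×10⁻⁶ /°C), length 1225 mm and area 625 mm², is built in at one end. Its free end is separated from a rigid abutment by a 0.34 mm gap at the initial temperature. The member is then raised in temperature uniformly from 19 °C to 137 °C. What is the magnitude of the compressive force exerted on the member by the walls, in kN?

P ≈ 20.6 kN

If the wall were absent the member would grow by αΔT L = 10.8×10⁻⁶ × 118 × 1225 = 1.561 mm.
After closing the 0.34 mm clearance, 1.561 − 0.34 = 1.221 mm of expansion remains to be suppressed by the wall.
That suppressed elongation corresponds to σ = E·Δ/L = 33×10³ × 1.221/1225 = 32.9 MPa.
P = σA = 32.9 × 625 = 20.56 kN.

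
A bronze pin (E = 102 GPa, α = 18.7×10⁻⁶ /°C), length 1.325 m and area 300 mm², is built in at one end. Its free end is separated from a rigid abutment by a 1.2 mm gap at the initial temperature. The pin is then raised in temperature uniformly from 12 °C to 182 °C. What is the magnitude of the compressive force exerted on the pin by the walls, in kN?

Free thermal elongation = αΔT L = 18.7×10⁻⁶ × 170 × 1325 = 4.212 mm.
This exceeds the 1.2 mm gap, so the wall pushes back. The portion of expansion that must be recovered elastically is δ_free − gap = 4.212 − 1.2 = 3.012 mm.
So σ = E(δ_free − g)/L = 102×10³ × 3.012/1325 = 231.9 MPa.
P = σA = 231.9 × 300 = 69.56 kN.

P ≈ 69.6 kN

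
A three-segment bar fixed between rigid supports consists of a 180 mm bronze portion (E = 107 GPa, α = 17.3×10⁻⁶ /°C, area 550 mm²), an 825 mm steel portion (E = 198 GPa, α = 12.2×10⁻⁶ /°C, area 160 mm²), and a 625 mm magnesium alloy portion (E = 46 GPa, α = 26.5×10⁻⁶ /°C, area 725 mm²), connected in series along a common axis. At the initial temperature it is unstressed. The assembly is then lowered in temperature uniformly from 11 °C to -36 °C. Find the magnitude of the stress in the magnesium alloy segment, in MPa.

σ ≈ 40.3 MPa (tensile)

With the walls removed the bar would change length by δ_free = Σ αᵢΔT Lᵢ = 17.3×10⁻⁶×47×180 + 12.2×10⁻⁶×47×825 + 26.5×10⁻⁶×47×625 = 1.398 mm.
The rigid supports impose zero overall length change; the single axial force P common to all segments must satisfy P Σ Lᵢ/(AᵢEᵢ) = δ_free.
The series flexibility is Σ Lᵢ/(AᵢEᵢ) = 180/(550×107×10³) + 825/(160×198×10³) + 625/(725×46×10³) = 4.784×10⁻⁵ mm/N.
P = 1.398 / 4.784×10⁻⁵ = 29220 N = 29.22 kN, tensile.
σ_{magnesium alloy} = P / A = 29220 / 725 = 40.3 MPa.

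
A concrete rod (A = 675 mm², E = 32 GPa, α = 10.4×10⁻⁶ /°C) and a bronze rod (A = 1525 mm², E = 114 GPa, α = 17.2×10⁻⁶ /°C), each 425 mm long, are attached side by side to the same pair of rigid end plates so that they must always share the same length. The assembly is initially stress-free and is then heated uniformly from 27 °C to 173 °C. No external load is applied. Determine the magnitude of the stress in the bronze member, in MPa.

σ ≈ 12.5 MPa (compressive)

The bronze has the larger α, so on heating it would change length more than the concrete if both were free. The rigid plates force a common final length, so the bronze is put into compression and the concrete into tension, with equal and opposite forces P (no external load).
Compatibility of the two members (thermal + elastic change equal): (α₁ − α₂)ΔT = P·[1/(A₁E₁) + 1/(A₂E₂)].
|α₁ − α₂|·ΔT = 6.8×10⁻⁶ × 146 = 0.0009928.
1/(A₁E₁) + 1/(A₂E₂) = 1/(675×32×10³) + 1/(1525×114×10³) = 5.205×10⁻⁸ N⁻¹.
P = 0.0009928 / 5.205×10⁻⁸ = 19070 N = 19.07 kN.
σ_{bronze} = P/A₂ = 19070/1525 = 12.51 MPa, compressive.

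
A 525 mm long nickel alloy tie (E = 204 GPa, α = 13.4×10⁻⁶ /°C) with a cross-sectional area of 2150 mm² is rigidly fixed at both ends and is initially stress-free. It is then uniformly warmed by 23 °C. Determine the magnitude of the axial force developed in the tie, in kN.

Full restraint means ε = 0, so the stress is σ = EαΔT = 204×10³ × 13.4×10⁻⁶ × 23 = 62.87 MPa.
Axial force P = σA = 62.87 × 2150 = 135200 N = 135.2 kN, compressive.

P ≈ 135 kN (compressive)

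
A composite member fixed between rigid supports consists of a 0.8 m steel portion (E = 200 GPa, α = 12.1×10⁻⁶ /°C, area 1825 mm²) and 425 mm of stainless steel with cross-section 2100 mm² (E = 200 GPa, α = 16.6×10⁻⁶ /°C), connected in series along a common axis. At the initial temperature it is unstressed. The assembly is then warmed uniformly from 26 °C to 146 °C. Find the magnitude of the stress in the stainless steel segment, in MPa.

σ ≈ 298 MPa (compressive)

If the supports were absent, the total length change would be Σ αᵢΔT Lᵢ = 12.1×10⁻⁶×120×800 + 16.6×10⁻⁶×120×425 = 2.008 mm.
The walls prevent any net length change, so an axial force P (same in every segment) develops. Compatibility: P · Σ Lᵢ/(AᵢEᵢ) = δ_free.
Σ Lᵢ/(AᵢEᵢ) = 800/(1825×200×10³) + 425/(2100×200×10³) = 3.204×10⁻⁶ mm/N.
P = 2.008 / 3.204×10⁻⁶ = 626800 N = 626.8 kN, compressive.
σ_{stainless steel} = P / A = 626800 / 2100 = 298.5 MPa.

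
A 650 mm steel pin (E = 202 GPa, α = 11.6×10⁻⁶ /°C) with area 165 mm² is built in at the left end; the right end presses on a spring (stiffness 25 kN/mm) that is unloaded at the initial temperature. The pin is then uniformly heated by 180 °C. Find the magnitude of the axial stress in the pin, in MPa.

σ ≈ 138 MPa (compressive)

The unrestrained thermal change is αΔT L = 11.6×10⁻⁶ × 180 × 650 = 1.357 mm.
With a force P in the spring, the elastic change of the pin is PL/(AE) and that of the spring is P/k; compatibility requires their sum to equal δ_free.
So P = δ_free / [L/(AE) + 1/k] = 1.357 / [ 650/(165×202×10³) + 1/(25×10³) ].
P = 1.357 / 5.95×10⁻⁵ = 22810 N.
σ = P/A = 22810/165 = 138.2 MPa.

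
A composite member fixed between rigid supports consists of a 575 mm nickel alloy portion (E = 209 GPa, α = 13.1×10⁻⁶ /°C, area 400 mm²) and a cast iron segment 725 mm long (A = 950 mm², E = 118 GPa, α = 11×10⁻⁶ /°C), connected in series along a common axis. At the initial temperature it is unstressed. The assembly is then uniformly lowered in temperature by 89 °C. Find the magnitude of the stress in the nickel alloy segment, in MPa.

σ ≈ 259 MPa (tensile)

Free thermal contraction of the whole bar: Σ αᵢΔT Lᵢ = 13.1×10⁻⁶×89×575 + 11×10⁻⁶×89×725 = 1.38 mm.
Since the ends are fixed, an axial force P builds up, equal in every segment, with P · Σ Lᵢ/(AᵢEᵢ) = δ_free.
The series flexibility is Σ Lᵢ/(AᵢEᵢ) = 575/(400×209×10³) + 725/(950×118×10³) = 1.335×10⁻⁵ mm/N.
So P = 1.38 / 1.335×10⁻⁵ = 103.4 kN, tensile.
σ_{nickel alloy} = P / A = 103400 / 400 = 258.5 MPa.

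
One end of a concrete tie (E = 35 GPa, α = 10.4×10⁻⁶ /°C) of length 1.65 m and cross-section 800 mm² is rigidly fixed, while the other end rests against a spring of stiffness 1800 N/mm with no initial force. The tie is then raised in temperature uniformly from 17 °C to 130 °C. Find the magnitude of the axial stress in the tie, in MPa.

σ ≈ 3.94 MPa (compressive)

Free thermal expansion: δ_free = αΔT L = 10.4×10⁻⁶ × 113 × 1650 = 1.939 mm.
With a force P in the spring, the elastic change of the tie is PL/(AE) and that of the spring is P/k; compatibility requires their sum to equal δ_free.
So P = δ_free / [L/(AE) + 1/k] = 1.939 / [ 1650/(800×35×10³) + 1/(1800) ].
P = 1.939 / 0.0006145 = 3156 N.
σ = P/A = 3156/800 = 3.945 MPa.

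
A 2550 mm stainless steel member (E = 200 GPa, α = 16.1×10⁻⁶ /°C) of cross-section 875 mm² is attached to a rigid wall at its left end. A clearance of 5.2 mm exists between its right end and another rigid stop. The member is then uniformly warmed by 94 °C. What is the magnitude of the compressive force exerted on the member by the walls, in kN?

P ≈ 0 kN

Free thermal elongation = αΔT L = 16.1×10⁻⁶ × 94 × 2550 = 3.859 mm.
Since δ_free = 3.86 mm is less than the 5.2 mm gap, the member never touches the wall. No axial force develops.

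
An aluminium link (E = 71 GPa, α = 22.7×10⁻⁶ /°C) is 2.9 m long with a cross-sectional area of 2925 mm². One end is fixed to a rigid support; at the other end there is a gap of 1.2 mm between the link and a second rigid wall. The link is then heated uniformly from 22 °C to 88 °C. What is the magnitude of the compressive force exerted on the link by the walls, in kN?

Free thermal elongation = αΔT L = 22.7×10⁻⁶ × 66 × 2900 = 4.345 mm.
After closing the 1.2 mm clearance, 4.345 − 1.2 = 3.145 mm of expansion remains to be suppressed by the wall.
So σ = E(δ_free − g)/L = 71×10³ × 3.145/2900 = 76.99 MPa.
Force on the wall = σA = 76.99 × 2925 mm² = 225.2 kN.

P ≈ 225 kN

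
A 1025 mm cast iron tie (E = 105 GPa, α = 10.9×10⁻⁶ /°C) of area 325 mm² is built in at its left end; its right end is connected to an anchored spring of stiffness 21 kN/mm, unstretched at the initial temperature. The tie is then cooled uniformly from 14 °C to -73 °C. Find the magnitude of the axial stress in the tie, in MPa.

Free thermal contraction: δ_free = αΔT L = 10.9×10⁻⁶ × 87 × 1025 = 0.972 mm.
With a force P in the spring, the elastic change of the tie is PL/(AE) and that of the spring is P/k; compatibility requires their sum to equal δ_free.
So P = δ_free / [L/(AE) + 1/k] = 0.972 / [ 1025/(325×105×10³) + 1/(21×10³) ].
P = 0.972 / 7.766×10⁻⁵ = 12520 N.
σ = P/A = 12520/325 = 38.51 MPa.

σ ≈ 38.5 MPa (tensile)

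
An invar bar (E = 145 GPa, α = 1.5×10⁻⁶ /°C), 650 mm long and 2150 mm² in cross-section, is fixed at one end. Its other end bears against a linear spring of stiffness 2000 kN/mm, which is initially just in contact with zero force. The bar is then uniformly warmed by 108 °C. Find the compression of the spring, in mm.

δ ≈ 0.0204 mm

Free thermal expansion: δ_free = αΔT L = 1.5×10⁻⁶ × 108 × 650 = 0.1053 mm.
With a force P in the spring, the elastic change of the bar is PL/(AE) and that of the spring is P/k; compatibility requires their sum to equal δ_free.
So P = δ_free / [L/(AE) + 1/k] = 0.1053 / [ 650/(2150×145×10³) + 1/(2000×10³) ].
P = 0.1053 / 2.585×10⁻⁶ = 40730 N.
Spring compression = P/k = 40730/(2000×10³) = 0.02037 mm.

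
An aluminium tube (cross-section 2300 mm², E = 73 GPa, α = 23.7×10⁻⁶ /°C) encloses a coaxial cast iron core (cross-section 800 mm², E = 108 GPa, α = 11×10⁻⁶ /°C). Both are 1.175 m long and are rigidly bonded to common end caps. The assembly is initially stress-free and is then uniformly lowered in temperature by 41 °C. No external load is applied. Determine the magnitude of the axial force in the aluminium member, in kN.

Both members must finish at the same length. With the larger α, the aluminium tends to over-contract; the plates restrain it, putting the aluminium in tension and the cast iron in compression. With no external load the two internal forces are equal and opposite, magnitude P.
Compatibility of the two members (thermal + elastic change equal): (α₁ − α₂)ΔT = P·[1/(A₁E₁) + 1/(A₂E₂)].
|α₁ − α₂|·ΔT = 12.7×10⁻⁶ × 41 = 0.0005207.
1/(A₁E₁) + 1/(A₂E₂) = 1/(2300×73×10³) + 1/(800×108×10³) = 1.753×10⁻⁸ N⁻¹.
So P = 0.0005207 / 1.753×10⁻⁸ = 29.7 kN.

P ≈ 29.7 kN (tensile in the aluminium)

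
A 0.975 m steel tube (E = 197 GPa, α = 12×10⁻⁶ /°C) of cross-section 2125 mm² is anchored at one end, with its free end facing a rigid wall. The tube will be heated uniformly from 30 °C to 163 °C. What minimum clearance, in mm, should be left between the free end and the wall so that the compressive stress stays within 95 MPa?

g ≈ 1.09 mm

With no wall the tube would lengthen by αΔT L = 12×10⁻⁶ × 133 × 975 = 1.556 mm.
A stress of 95 MPa corresponds to the wall pushing the tube back by σL/E = 95×975/(197×10³) = 0.4702 mm.
The gap must absorb the remainder: g_min = 1.556 − 0.4702 = 1.086 mm.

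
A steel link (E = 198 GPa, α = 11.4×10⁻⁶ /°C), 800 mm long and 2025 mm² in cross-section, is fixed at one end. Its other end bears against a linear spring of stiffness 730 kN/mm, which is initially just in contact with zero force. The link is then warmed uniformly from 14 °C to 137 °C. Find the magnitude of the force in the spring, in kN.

P ≈ 333 kN

The unrestrained thermal change is αΔT L = 11.4×10⁻⁶ × 123 × 800 = 1.122 mm.
With a force P in the spring, the elastic change of the link is PL/(AE) and that of the spring is P/k; compatibility requires their sum to equal δ_free.
So P = δ_free / [L/(AE) + 1/k] = 1.122 / [ 800/(2025×198×10³) + 1/(730×10³) ].
P = 1.122 / 3.365×10⁻⁶ = 333300 N.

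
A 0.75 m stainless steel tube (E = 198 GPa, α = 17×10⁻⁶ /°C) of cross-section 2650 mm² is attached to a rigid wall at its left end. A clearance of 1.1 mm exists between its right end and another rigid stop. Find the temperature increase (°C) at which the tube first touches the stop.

ΔT ≈ 86.3 °C

The gap closes when αΔT L = 1.1 mm, since the tube is still unstressed at that instant.
So ΔT = g/(αL) = 1.1/(17×10⁻⁶ × 750) = 86.27 °C.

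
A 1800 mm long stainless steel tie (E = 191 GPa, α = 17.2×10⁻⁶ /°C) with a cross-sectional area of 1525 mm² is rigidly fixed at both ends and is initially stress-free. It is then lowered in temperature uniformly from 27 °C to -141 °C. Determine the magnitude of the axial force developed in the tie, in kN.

With zero net strain, σ = E·αΔT = 191 GPa × 17.2×10⁻⁶ × 168 = 551.9 MPa.
Axial force P = σA = 551.9 × 1525 = 841700 N = 841.7 kN, tensile.

P ≈ 842 kN (tensile)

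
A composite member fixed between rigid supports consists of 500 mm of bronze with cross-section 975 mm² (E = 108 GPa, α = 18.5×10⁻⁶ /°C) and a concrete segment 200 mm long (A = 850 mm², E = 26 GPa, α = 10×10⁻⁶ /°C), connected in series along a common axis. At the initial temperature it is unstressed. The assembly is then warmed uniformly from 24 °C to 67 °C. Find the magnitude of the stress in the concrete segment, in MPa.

σ ≈ 41.2 MPa (compressive)

If the supports were absent, the total length change would be Σ αᵢΔT Lᵢ = 18.5×10⁻⁶×43×500 + 10×10⁻⁶×43×200 = 0.4838 mm.
The walls prevent any net length change, so an axial force P (same in every segment) develops. Compatibility: P · Σ Lᵢ/(AᵢEᵢ) = δ_free.
The series flexibility is Σ Lᵢ/(AᵢEᵢ) = 500/(975×108×10³) + 200/(850×26×10³) = 1.38×10⁻⁵ mm/N.
So P = 0.4838 / 1.38×10⁻⁵ = 35.06 kN, compressive.
σ_{concrete} = P / A = 35060 / 850 = 41.25 MPa.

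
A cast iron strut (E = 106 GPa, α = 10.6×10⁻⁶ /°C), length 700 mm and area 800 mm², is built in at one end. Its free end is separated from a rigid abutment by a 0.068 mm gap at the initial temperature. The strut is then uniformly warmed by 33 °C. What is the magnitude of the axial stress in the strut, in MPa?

Free thermal elongation = αΔT L = 10.6×10⁻⁶ × 33 × 700 = 0.2449 mm.
This exceeds the 0.068 mm gap, so the wall pushes back. The portion of expansion that must be recovered elastically is δ_free − gap = 0.2449 − 0.068 = 0.1769 mm.
Compatibility: PL/(AE) = 0.1769 mm, so σ = P/A = E × (0.1769/700) = 26.78 MPa.

σ ≈ 26.8 MPa (compressive)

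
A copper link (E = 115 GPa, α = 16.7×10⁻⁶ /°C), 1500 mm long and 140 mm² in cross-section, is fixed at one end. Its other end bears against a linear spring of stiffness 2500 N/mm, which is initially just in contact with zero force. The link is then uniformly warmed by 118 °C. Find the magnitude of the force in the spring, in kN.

P ≈ 5.99 kN

The unrestrained thermal change is αΔT L = 16.7×10⁻⁶ × 118 × 1500 = 2.956 mm.
Let P be the compressive force at the spring. The link shortens elastically by PL/(AE) and the spring compresses by P/k; together these equal δ_free.
So P = δ_free / [L/(AE) + 1/k] = 2.956 / [ 1500/(140×115×10³) + 1/(2500) ].
P = 2.956 / 0.0004932 = 5994 N.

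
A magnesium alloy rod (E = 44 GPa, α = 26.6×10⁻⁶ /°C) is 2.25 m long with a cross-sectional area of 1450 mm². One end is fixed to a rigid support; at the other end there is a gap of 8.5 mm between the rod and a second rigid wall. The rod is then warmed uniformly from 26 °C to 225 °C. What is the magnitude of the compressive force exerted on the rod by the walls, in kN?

P ≈ 96.7 kN

Free thermal elongation = αΔT L = 26.6×10⁻⁶ × 199 × 2250 = 11.91 mm.
The gap closes (δ_free > 8.5 mm) and the wall then resists a further 11.91 − 8.5 = 3.41 mm of expansion.
Compatibility: PL/(AE) = 3.41 mm, so σ = P/A = E × (3.41/2250) = 66.69 MPa.
P = σA = 66.69 × 1450 = 96.7 kN.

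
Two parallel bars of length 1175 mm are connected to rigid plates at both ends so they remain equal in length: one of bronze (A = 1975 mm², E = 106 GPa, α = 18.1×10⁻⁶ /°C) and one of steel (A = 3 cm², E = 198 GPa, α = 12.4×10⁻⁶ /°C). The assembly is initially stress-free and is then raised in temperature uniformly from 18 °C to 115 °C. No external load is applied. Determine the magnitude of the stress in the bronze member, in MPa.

σ ≈ 13 MPa (compressive)

The bronze has the larger α, so on heating it would change length more than the steel if both were free. The rigid plates force a common final length, so the bronze is put into compression and the steel into tension, with equal and opposite forces P (no external load).
Equating the net (thermal + elastic) strains gives |α₁ − α₂|·ΔT = P·[1/(A₁E₁) + 1/(A₂E₂)].
|α₁ − α₂|·ΔT = 5.7×10⁻⁶ × 97 = 0.0005529.
1/(A₁E₁) + 1/(A₂E₂) = 1/(1975×106×10³) + 1/(300×198×10³) = 2.161×10⁻⁸ N⁻¹.
P = 0.0005529 / 2.161×10⁻⁸ = 25580 N = 25.58 kN.
σ_{bronze} = P/A₁ = 25580/1975 = 12.95 MPa, compressive.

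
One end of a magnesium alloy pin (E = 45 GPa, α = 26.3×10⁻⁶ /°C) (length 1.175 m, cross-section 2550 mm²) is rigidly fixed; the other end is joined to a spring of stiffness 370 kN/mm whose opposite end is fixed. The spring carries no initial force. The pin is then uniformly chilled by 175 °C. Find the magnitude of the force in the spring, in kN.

P ≈ 418 kN

If the spring were absent the pin would shorten by αΔT L = 26.3×10⁻⁶ × 175 × 1175 = 5.408 mm.
With a force P in the spring, the elastic change of the pin is PL/(AE) and that of the spring is P/k; compatibility requires their sum to equal δ_free.
P [ L/(AE) + 1/k ] = δ_free → P [ 1175/(2550×45×10³) + 1/(370×10³) ] = 5.408.
P = 5.408 / 1.294×10⁻⁵ = 417800 N.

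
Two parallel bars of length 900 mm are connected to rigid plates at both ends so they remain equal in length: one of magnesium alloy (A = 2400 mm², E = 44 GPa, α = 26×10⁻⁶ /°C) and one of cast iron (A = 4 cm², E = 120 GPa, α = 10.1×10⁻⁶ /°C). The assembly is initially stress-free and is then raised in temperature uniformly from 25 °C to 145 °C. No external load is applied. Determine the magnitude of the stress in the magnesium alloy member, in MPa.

σ ≈ 26.2 MPa (compressive)

The magnesium alloy has the larger α, so on heating it would change length more than the cast iron if both were free. The rigid plates force a common final length, so the magnesium alloy is put into compression and the cast iron into tension, with equal and opposite forces P (no external load).
Compatibility of the two members (thermal + elastic change equal): (α₁ − α₂)ΔT = P·[1/(A₁E₁) + 1/(A₂E₂)].
|α₁ − α₂|·ΔT = 15.9×10⁻⁶ × 120 = 0.001908.
1/(A₁E₁) + 1/(A₂E₂) = 1/(2400×44×10³) + 1/(400×120×10³) = 3.03×10⁻⁸ N⁻¹.
P = 0.001908 / 3.03×10⁻⁸ = 62960 N = 62.96 kN.
σ_{magnesium alloy} = P/A₁ = 62960/2400 = 26.24 MPa, compressive.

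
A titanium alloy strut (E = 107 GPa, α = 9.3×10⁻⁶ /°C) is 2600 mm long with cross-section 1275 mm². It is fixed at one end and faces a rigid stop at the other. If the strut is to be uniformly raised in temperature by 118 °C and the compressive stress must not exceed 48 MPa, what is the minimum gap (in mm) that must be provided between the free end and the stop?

Free expansion if unrestrained: δ_free = αΔT L = 9.3×10⁻⁶ × 118 × 2600 = 2.853 mm.
At the allowable stress the elastic shortening the wall may impose is σL/E = 48 × 2600 / (107×10³) = 1.166 mm.
So the gap has to take up the difference, g_min = δ_free − σL/E = 2.853 − 1.166 = 1.687 mm.

g ≈ 1.69 mm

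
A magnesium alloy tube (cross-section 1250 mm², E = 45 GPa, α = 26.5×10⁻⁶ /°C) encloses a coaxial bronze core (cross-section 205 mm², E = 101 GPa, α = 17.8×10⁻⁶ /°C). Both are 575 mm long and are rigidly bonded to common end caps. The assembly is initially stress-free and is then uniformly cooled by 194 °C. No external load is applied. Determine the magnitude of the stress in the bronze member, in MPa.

The magnesium alloy has the larger α, so on cooling it would change length more than the bronze if both were free. The rigid plates force a common final length, so the magnesium alloy is put into tension and the bronze into compression, with equal and opposite forces P (no external load).
Equating the net (thermal + elastic) strains gives |α₁ − α₂|·ΔT = P·[1/(A₁E₁) + 1/(A₂E₂)].
|α₁ − α₂|·ΔT = 8.7×10⁻⁶ × 194 = 0.001688.
1/(A₁E₁) + 1/(A₂E₂) = 1/(1250×45×10³) + 1/(205×101×10³) = 6.608×10⁻⁸ N⁻¹.
P = 0.001688 / 6.608×10⁻⁸ = 25540 N = 25.54 kN.
σ_{bronze} = P/A₂ = 25540/205 = 124.6 MPa, compressive.

σ ≈ 125 MPa (compressive)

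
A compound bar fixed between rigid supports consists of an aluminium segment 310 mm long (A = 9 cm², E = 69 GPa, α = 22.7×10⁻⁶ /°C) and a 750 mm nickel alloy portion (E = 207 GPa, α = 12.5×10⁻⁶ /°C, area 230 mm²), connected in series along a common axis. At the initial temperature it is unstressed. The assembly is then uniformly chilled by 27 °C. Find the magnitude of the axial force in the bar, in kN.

P ≈ 21.4 kN (tensile)

Free thermal contraction of the whole bar: Σ αᵢΔT Lᵢ = 22.7×10⁻⁶×27×310 + 12.5×10⁻⁶×27×750 = 0.4431 mm.
The walls prevent any net length change, so an axial force P (same in every segment) develops. Compatibility: P · Σ Lᵢ/(AᵢEᵢ) = δ_free.
Σ Lᵢ/(AᵢEᵢ) = 310/(900×69×10³) + 750/(230×207×10³) = 2.074×10⁻⁵ mm/N.
P = 0.4431 / 2.074×10⁻⁵ = 21360 N = 21.36 kN, tensile.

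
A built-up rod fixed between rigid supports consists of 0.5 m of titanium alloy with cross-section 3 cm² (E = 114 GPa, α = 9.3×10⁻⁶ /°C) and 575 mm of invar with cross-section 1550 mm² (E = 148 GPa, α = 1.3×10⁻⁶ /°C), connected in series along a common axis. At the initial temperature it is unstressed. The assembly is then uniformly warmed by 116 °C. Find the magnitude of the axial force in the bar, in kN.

P ≈ 36.6 kN (compressive)

If the supports were absent, the total length change would be Σ αᵢΔT Lᵢ = 9.3×10⁻⁶×116×500 + 1.3×10⁻⁶×116×575 = 0.6261 mm.
Since the ends are fixed, an axial force P builds up, equal in every segment, with P · Σ Lᵢ/(AᵢEᵢ) = δ_free.
Σ Lᵢ/(AᵢEᵢ) = 500/(300×114×10³) + 575/(1550×148×10³) = 1.713×10⁻⁵ mm/N.
So P = 0.6261 / 1.713×10⁻⁵ = 36.56 kN, compressive.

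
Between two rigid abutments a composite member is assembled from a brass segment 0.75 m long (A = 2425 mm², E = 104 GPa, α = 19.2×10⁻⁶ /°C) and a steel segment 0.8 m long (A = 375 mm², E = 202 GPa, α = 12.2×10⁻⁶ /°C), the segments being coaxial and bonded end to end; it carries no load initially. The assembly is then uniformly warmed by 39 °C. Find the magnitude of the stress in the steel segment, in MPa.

σ ≈ 186 MPa (compressive)

If the supports were absent, the total length change would be Σ αᵢΔT Lᵢ = 19.2×10⁻⁶×39×750 + 12.2×10⁻⁶×39×800 = 0.9422 mm.
The walls prevent any net length change, so an axial force P (same in every segment) develops. Compatibility: P · Σ Lᵢ/(AᵢEᵢ) = δ_free.
Σ Lᵢ/(AᵢEᵢ) = 750/(2425×104×10³) + 800/(375×202×10³) = 1.353×10⁻⁵ mm/N.
So P = 0.9422 / 1.353×10⁻⁵ = 69.62 kN, compressive.
σ_{steel} = P / A = 69620 / 375 = 185.6 MPa.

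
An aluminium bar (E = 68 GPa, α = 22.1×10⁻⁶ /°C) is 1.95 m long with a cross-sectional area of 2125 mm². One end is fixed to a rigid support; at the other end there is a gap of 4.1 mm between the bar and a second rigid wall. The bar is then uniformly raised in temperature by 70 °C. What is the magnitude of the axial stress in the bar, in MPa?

σ ≈ 0 MPa

Free thermal elongation = αΔT L = 22.1×10⁻⁶ × 70 × 1950 = 3.017 mm.
This is smaller than the 4.1 mm clearance, so the bar expands freely without reaching the stop — the stress is zero.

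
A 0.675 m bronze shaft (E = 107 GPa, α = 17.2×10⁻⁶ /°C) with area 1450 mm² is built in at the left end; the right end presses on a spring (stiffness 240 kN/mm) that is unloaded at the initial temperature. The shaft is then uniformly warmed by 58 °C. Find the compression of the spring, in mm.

δ ≈ 0.329 mm

The unrestrained thermal change is αΔT L = 17.2×10⁻⁶ × 58 × 675 = 0.6734 mm.
Let P be the compressive force at the spring. The shaft shortens elastically by PL/(AE) and the spring compresses by P/k; together these equal δ_free.
P [ L/(AE) + 1/k ] = δ_free → P [ 675/(1450×107×10³) + 1/(240×10³) ] = 0.6734.
P = 0.6734 / 8.517×10⁻⁶ = 79060 N.
Spring compression = P/k = 79060/(240×10³) = 0.3294 mm.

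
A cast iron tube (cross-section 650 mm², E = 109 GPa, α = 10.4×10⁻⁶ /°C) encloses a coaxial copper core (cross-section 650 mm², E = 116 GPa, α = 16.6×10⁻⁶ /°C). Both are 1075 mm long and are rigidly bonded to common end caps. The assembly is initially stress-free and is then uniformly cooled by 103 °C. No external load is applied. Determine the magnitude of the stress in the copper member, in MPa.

Both members must finish at the same length. With the larger α, the copper tends to over-contract; the plates restrain it, putting the copper in tension and the cast iron in compression. With no external load the two internal forces are equal and opposite, magnitude P.
Setting the final lengths equal and cancelling L: (α₁ − α₂)ΔT = P/(A₁E₁) + P/(A₂E₂).
|α₁ − α₂|·ΔT = 6.2×10⁻⁶ × 103 = 0.0006386.
1/(A₁E₁) + 1/(A₂E₂) = 1/(650×109×10³) + 1/(650×116×10³) = 2.738×10⁻⁸ N⁻¹.
P = 0.0006386 / 2.738×10⁻⁸ = 23330 N = 23.33 kN.
σ_{copper} = P/A₂ = 23330/650 = 35.89 MPa, tensile.

σ ≈ 35.9 MPa (tensile)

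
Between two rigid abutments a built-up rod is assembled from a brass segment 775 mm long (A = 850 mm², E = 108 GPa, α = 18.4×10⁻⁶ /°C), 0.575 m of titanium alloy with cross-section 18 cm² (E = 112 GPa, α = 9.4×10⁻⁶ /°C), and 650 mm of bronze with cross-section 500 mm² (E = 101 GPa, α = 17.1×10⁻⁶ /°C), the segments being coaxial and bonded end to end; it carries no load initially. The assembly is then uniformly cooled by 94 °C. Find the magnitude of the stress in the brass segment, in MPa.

σ ≈ 141 MPa (tensile)

With the walls removed the bar would change length by δ_free = Σ αᵢΔT Lᵢ = 18.4×10⁻⁶×94×775 + 9.4×10⁻⁶×94×575 + 17.1×10⁻⁶×94×650 = 2.893 mm.
Since the ends are fixed, an axial force P builds up, equal in every segment, with P · Σ Lᵢ/(AᵢEᵢ) = δ_free.
Σ Lᵢ/(AᵢEᵢ) = 775/(850×108×10³) + 575/(1800×112×10³) + 650/(500×101×10³) = 2.417×10⁻⁵ mm/N.
So P = 2.893 / 2.417×10⁻⁵ = 119.7 kN, tensile.
σ_{brass} = P / A = 119700 / 850 = 140.9 MPa.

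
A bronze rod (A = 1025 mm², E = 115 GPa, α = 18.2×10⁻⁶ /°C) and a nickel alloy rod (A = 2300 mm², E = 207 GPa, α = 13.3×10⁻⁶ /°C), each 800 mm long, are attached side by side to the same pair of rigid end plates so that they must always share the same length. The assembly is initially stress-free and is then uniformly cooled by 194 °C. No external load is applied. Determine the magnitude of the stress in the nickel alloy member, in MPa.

σ ≈ 39.1 MPa (compressive)

Equilibrium of a rigid end plate with no external load gives equal and opposite internal forces ±P in the two members. Since α_{bronze} > α_{nickel alloy}, cooling drives the bronze into tension and the nickel alloy into compression.
Equating the net (thermal + elastic) strains gives |α₁ − α₂|·ΔT = P·[1/(A₁E₁) + 1/(A₂E₂)].
|α₁ − α₂|·ΔT = 4.9×10⁻⁶ × 194 = 0.0009506.
1/(A₁E₁) + 1/(A₂E₂) = 1/(1025×115×10³) + 1/(2300×207×10³) = 1.058×10⁻⁸ N⁻¹.
P = 0.0009506 / 1.058×10⁻⁸ = 89820 N = 89.82 kN.
σ_{nickel alloy} = P/A₂ = 89820/2300 = 39.05 MPa, compressive.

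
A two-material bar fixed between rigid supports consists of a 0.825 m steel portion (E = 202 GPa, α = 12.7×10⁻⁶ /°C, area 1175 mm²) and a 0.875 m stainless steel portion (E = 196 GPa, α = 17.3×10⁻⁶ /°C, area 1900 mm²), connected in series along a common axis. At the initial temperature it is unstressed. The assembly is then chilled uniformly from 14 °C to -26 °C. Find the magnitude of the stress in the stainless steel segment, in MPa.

σ ≈ 92.6 MPa (tensile)

Free thermal contraction of the whole bar: Σ αᵢΔT Lᵢ = 12.7×10⁻⁶×40×825 + 17.3×10⁻⁶×40×875 = 1.025 mm.
The rigid supports impose zero overall length change; the single axial force P common to all segments must satisfy P Σ Lᵢ/(AᵢEᵢ) = δ_free.
The series flexibility is Σ Lᵢ/(AᵢEᵢ) = 825/(1175×202×10³) + 875/(1900×196×10³) = 5.826×10⁻⁶ mm/N.
Hence P = δ_free / Σ(L/AE) = 1.025/5.826×10⁻⁶ = 175.9 kN (tensile).
σ_{stainless steel} = P / A = 175900 / 1900 = 92.57 MPa.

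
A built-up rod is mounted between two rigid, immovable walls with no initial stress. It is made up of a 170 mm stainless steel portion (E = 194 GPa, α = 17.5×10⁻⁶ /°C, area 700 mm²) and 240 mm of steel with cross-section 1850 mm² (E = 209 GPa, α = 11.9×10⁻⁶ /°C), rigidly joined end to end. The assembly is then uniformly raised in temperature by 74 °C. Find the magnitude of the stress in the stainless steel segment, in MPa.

If the supports were absent, the total length change would be Σ αᵢΔT Lᵢ = 17.5×10⁻⁶×74×170 + 11.9×10⁻⁶×74×240 = 0.4315 mm.
The rigid supports impose zero overall length change; the single axial force P common to all segments must satisfy P Σ Lᵢ/(AᵢEᵢ) = δ_free.
The series flexibility is Σ Lᵢ/(AᵢEᵢ) = 170/(700×194×10³) + 240/(1850×209×10³) = 1.873×10⁻⁶ mm/N.
Hence P = δ_free / Σ(L/AE) = 0.4315/1.873×10⁻⁶ = 230.4 kN (compressive).
σ_{stainless steel} = P / A = 230400 / 700 = 329.2 MPa.

σ ≈ 329 MPa (compressive)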